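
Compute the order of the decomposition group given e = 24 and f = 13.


|D_P| = e * f
= 24 * 13
= 312

312


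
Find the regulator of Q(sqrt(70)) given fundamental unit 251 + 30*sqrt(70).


epsilon = 251 + 30*sqrt(70)
= 501.9980
R = ln(501.9980)
= 6.2186

6.2186


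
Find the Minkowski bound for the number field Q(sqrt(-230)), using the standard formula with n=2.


d = -230, d mod 4 = 2, so disc(K) = 4d = -920; |disc(K)| = 920
Imaginary quadratic field, so n = 2, s = r2 = 1, r1 = 0
M = (n!/n^n) * (4/pi)^s * sqrt(|disc(K)|) = (2!/2^2) * (4/pi)^1 * sqrt(920)
= 0.5 * 1.273240 * 30.331502
= 19.3096

19.3096


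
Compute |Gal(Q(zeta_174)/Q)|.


|Gal(Q(zeta_174)/Q)| = phi(174)
= 56

56


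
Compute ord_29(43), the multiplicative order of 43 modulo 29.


We want ord_29(43), the smallest k >= 1 with 43^k = 1 mod 29.
n = 29 = 29, phi(29) = 28; the order divides phi(n).
Divisors of 28: 1, 2, 4, 7, 14, 28
Repeated squaring mod 29: 43^1 = 14, 43^2 = 22, 43^4 = 20, 43^8 = 23, 43^16 = 7
Test divisors in increasing order:
  k=1: 43^1 = 14 mod 29
  k=2: 43^2 = 22 mod 29
  k=4: 43^4 = 20 mod 29
  k=7: 43^7 = 20 * 22 * 14 = 12 mod 29
  k=14: 43^14 = 23 * 20 * 22 = 28 mod 29
  k=28: 43^28 = 7 * 23 * 20 = 1 mod 29  <- first divisor giving 1
Order = 28

28


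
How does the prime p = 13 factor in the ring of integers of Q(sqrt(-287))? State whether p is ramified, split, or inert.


K = Q(sqrt(-287)). Since d mod 4 = 1, disc(K) = -287.
Check p | disc: -287 mod 13 = 12.
p does not divide disc. Compute Legendre symbol (d/p):
12^((13-1)/2) mod 13 = 1
(d/p) = 1, so p splits: (p) = P*P' with e=1, f=1, g=2.
Therefore p is split.

split


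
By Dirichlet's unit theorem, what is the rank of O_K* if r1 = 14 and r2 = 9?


By Dirichlet's unit theorem:
rank = r1 + r2 - 1
= 14 + 9 - 1
= 22

22


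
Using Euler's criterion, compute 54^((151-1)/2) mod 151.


p = 151 is prime and the exponent is (p-1)/2 = 75, so by Euler's criterion 54^75 = (54/151) = +1 or -1 mod 151.
Compute by square-and-multiply:
  75 = 64 + 8 + 2 + 1 (binary 1001011)
  Repeated squaring mod 151: 54^1 = 54, 54^2 = 47, 54^4 = 95, 54^8 = 116, 54^16 = 17, 54^32 = 138, 54^64 = 18
  54^75 = 54^64 * 54^8 * 54^2 * 54^1 = 18 * 116 * 47 * 54 mod 151
    18 * 116 = 2088 = 125 mod 151
    125 * 47 = 5875 = 137 mod 151
    137 * 54 = 7398 = 150 mod 151
  54^75 = 150 mod 151
Result 150 = p - 1 = -1 mod 151: 54 is a quadratic non-residue mod 151. As a residue in [0, p-1] the value is 150.
54^75 mod 151 = 150

150


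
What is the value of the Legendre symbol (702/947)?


p = 947 is prime, so compute (702/947) with the reciprocity algorithm (Jacobi-symbol steps: pull out 2s via (2/n), flip via reciprocity, reduce):
  pull out 2: (2/947) = -1  (since 947 mod 8 = 3)
  reciprocity: (351/947) -> -(947/351)
  reduce: (245/351)
  reciprocity: (245/351) -> +(351/245)
  reduce: (106/245)
  pull out 2: (2/245) = -1  (since 245 mod 8 = 5)
  reciprocity: (53/245) -> +(245/53)
  reduce: (33/53)
  reciprocity: (33/53) -> +(53/33)
  reduce: (20/33)
  pull out 2: (2/33) = +1  (since 33 mod 8 = 1)
  pull out 2: (2/33) = +1  (since 33 mod 8 = 1)
  reciprocity: (5/33) -> +(33/5)
  reduce: (3/5)
  reciprocity: (3/5) -> +(5/3)
  reduce: (2/3)
  pull out 2: (2/3) = -1  (since 3 mod 8 = 3)
  (1/3) = 1
Product of signs = 1
(702/947) = 1

1


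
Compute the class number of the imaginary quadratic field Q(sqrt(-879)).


K = Q(sqrt(-879)). d mod 4 = 1, so D = disc(K) = d = -879
h(K) equals the number of primitive reduced positive-definite forms (a, b, c) = a*x^2 + b*x*y + c*y^2 with b^2 - 4ac = D,
where reduced means |b| <= a <= c, with b >= 0 whenever |b| = a or a = c, and primitive means gcd(a, b, c) = 1.
Reduced forces 3a^2 <= |D| = 879, so 1 <= a <= 17; b must have the parity of D, and c = (b^2 - D)/(4a) must be an integer >= a.
Enumerate a = 1..17, b in [-a, a]:
  a=1: (1, 1, 220)  [1]
  a=2: (2, -1, 110), (2, 1, 110)  [2]
  a=3: (3, 3, 74)  [1]
  a=4: (4, -1, 55), (4, 1, 55)  [2]
  a=5: (5, -1, 44), (5, 1, 44)  [2]
  a=6: (6, -3, 37), (6, 3, 37)  [2]
  a=7: none
  a=8: (8, -7, 29), (8, 7, 29)  [2]
  a=9: none
  a=10: (10, -9, 24), (10, -1, 22), (10, 1, 22), (10, 9, 24)  [4]
  a=11: (11, -1, 20), (11, 1, 20)  [2]
  a=12: (12, -9, 20), (12, 9, 20)  [2]
  a=13..14: none
  a=15: (15, -9, 16), (15, 9, 16)  [2]
  a=16..17: none
Total reduced forms: 1 + 2 + 1 + 2 + 2 + 2 + 2 + 4 + 2 + 2 + 2 = 22
h = 22

22


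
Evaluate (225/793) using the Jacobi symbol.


Compute (225/793) via quadratic reciprocity:
  reciprocity: (225/793) -> +(793/225)
  reduce: (118/225)
  pull out 2: (2/225) = +1  (since 225 mod 8 = 1)
  reciprocity: (59/225) -> +(225/59)
  reduce: (48/59)
  pull out 2: (2/59) = -1  (since 59 mod 8 = 3)
  pull out 2: (2/59) = -1  (since 59 mod 8 = 3)
  pull out 2: (2/59) = -1  (since 59 mod 8 = 3)
  pull out 2: (2/59) = -1  (since 59 mod 8 = 3)
  reciprocity: (3/59) -> -(59/3)
  reduce: (2/3)
  pull out 2: (2/3) = -1  (since 3 mod 8 = 3)
  (1/3) = 1
Product of signs = 1

1


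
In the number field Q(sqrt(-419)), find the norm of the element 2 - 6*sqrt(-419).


N(a + b*sqrt(d)) = a^2 - d*b^2
= (2)^2 - (-419)*(-6)^2
= 4 + 15084
= 15088

15088


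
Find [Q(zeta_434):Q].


The degree equals Euler's totient phi(434).
434 = 2 * 7 * 31
phi(434) = 180

180


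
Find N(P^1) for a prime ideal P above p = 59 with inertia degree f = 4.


N(P^a) = p^(a*f)
= 59^(1*4)
= 59^4
= 12117361

12117361


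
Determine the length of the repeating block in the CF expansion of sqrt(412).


Run the CF algorithm for sqrt(412).
a_0 = floor(sqrt(412)) = 20; set m_0=0, q_0=1.
Recurrence: m' = q*a - m,  q' = (d - m'^2)/q,  a' = floor((a_0 + m')/q').
  step 1: m=20, q=12, a=3
  step 2: m=16, q=13, a=2
  step 3: m=10, q=24, a=1
  step 4: m=14, q=9, a=3
  step 5: m=13, q=27, a=1
  step 6: m=14, q=8, a=4
  step 7: m=18, q=11, a=3
  step 8: m=15, q=17, a=2
  step 9: m=19, q=3, a=13
  step 10: m=20, q=4, a=10
  step 11: m=20, q=3, a=13
  step 12: m=19, q=17, a=2
  step 13: m=15, q=11, a=3
  step 14: m=18, q=8, a=4
  step 15: m=14, q=27, a=1
  step 16: m=13, q=9, a=3
  step 17: m=14, q=24, a=1
  step 18: m=10, q=13, a=2
  step 19: m=16, q=12, a=3
  step 20: m=20, q=1, a=40
a_20 = 2*a_0 = 40, so the period closes here.
sqrt(412) = [20; 3, 2, 1, 3, 1, 4, 3, 2, 13, 10, 13, 2, 3, 4, 1, 3, 1, 2, 3, 40]
Period length = 20

20


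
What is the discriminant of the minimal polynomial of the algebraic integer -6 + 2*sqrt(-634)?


The element -6 + 2*sqrt(-634) has minimal polynomial:
x^2 + 12*x + 2572
Discriminant = (12)^2 - 4*(2572)
= 144 - 10288
= -10144

-10144


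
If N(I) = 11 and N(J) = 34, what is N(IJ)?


N(IJ) = N(I) * N(J)
= 11 * 34
= 374

374


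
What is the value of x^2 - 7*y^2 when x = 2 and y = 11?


x^2 - d*y^2
= 2^2 - 7*11^2
= 4 - 847
= -843

-843


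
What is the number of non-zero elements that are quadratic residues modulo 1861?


For prime p, the number of non-zero quadratic residues is (p-1)/2.
= (1861-1)/2
= 930

930


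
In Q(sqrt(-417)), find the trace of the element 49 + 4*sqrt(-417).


Tr(a + b*sqrt(d)) = (a + b*sqrt(d)) + (a - b*sqrt(d)) = 2a
= 2 * (49)
= 98

98


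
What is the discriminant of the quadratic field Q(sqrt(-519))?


For K = Q(sqrt(d)) with d squarefree: disc(K) = d if d = 1 mod 4, and disc(K) = 4d if d = 2 or 3 mod 4.
Here d = -519, and d mod 4 = 1.
d = 1 mod 4 (O_K = Z[(1+sqrt(d))/2]), so disc(K) = d = -519

-519


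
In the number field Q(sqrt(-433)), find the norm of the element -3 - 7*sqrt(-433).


N(a + b*sqrt(d)) = a^2 - d*b^2
= (-3)^2 - (-433)*(-7)^2
= 9 + 21217
= 21226

21226


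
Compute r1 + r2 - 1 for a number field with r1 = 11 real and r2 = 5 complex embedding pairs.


By Dirichlet's unit theorem:
rank = r1 + r2 - 1
= 11 + 5 - 1
= 15

15


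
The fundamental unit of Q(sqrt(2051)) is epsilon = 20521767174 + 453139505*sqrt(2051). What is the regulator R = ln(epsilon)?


epsilon = 20521767174 + 453139505*sqrt(2051)
= 4.1044e+10
R = ln(4.1044e+10)
= 24.4379

24.4379


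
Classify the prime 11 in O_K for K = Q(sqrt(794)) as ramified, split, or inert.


K = Q(sqrt(794)). Since d mod 4 = 2, disc(K) = 3176.
Check p | disc: 3176 mod 11 = 8.
p does not divide disc. Compute Legendre symbol (d/p):
2^((11-1)/2) mod 11 = -1
(d/p) = -1, so p is inert: (p) stays prime with e=1, f=2, g=1.
Therefore p is inert.

inert


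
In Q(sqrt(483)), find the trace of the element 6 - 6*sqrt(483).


Tr(a + b*sqrt(d)) = (a + b*sqrt(d)) + (a - b*sqrt(d)) = 2a
= 2 * (6)
= 12

12


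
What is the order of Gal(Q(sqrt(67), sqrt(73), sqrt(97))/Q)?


The 3 square roots of distinct primes are multiplicatively independent over Q,
so [K:Q] = 2^3 and Gal(K/Q) is isomorphic to (Z/2Z)^3.
|Gal| = 2^3 = 8

8


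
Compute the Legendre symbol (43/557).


p = 557 is prime, so compute (43/557) with the reciprocity algorithm (Jacobi-symbol steps: pull out 2s via (2/n), flip via reciprocity, reduce):
  reciprocity: (43/557) -> +(557/43)
  reduce: (41/43)
  reciprocity: (41/43) -> +(43/41)
  reduce: (2/41)
  pull out 2: (2/41) = +1  (since 41 mod 8 = 1)
  (1/41) = 1
Product of signs = 1
(43/557) = 1

1


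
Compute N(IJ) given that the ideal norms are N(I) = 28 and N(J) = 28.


N(IJ) = N(I) * N(J)
= 28 * 28
= 784

784


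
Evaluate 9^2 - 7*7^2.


x^2 - d*y^2
= 9^2 - 7*7^2
= 81 - 343
= -262

-262


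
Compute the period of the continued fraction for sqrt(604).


Run the CF algorithm for sqrt(604).
a_0 = floor(sqrt(604)) = 24; set m_0=0, q_0=1.
Recurrence: m' = q*a - m,  q' = (d - m'^2)/q,  a' = floor((a_0 + m')/q').
  step 1: m=24, q=28, a=1
  step 2: m=4, q=21, a=1
  step 3: m=17, q=15, a=2
  step 4: m=13, q=29, a=1
  step 5: m=16, q=12, a=3
  step 6: m=20, q=17, a=2
  step 7: m=14, q=24, a=1
  step 8: m=10, q=21, a=1
  step 9: m=11, q=23, a=1
  step 10: m=12, q=20, a=1
  step 11: m=8, q=27, a=1
  step 12: m=19, q=9, a=4
  step 13: m=17, q=35, a=1
  step 14: m=18, q=8, a=5
  step 15: m=22, q=15, a=3
  step 16: m=23, q=5, a=9
  step 17: m=22, q=24, a=1
  step 18: m=2, q=25, a=1
  step 19: m=23, q=3, a=15
  step 20: m=22, q=40, a=1
  step 21: m=18, q=7, a=6
  step 22: m=24, q=4, a=12
  step 23: m=24, q=7, a=6
  step 24: m=18, q=40, a=1
  step 25: m=22, q=3, a=15
  step 26: m=23, q=25, a=1
  step 27: m=2, q=24, a=1
  step 28: m=22, q=5, a=9
  step 29: m=23, q=15, a=3
  step 30: m=22, q=8, a=5
  step 31: m=18, q=35, a=1
  step 32: m=17, q=9, a=4
  step 33: m=19, q=27, a=1
  step 34: m=8, q=20, a=1
  step 35: m=12, q=23, a=1
  step 36: m=11, q=21, a=1
  step 37: m=10, q=24, a=1
  step 38: m=14, q=17, a=2
  step 39: m=20, q=12, a=3
  step 40: m=16, q=29, a=1
  step 41: m=13, q=15, a=2
  step 42: m=17, q=21, a=1
  step 43: m=4, q=28, a=1
  step 44: m=24, q=1, a=48
a_44 = 2*a_0 = 48, so the period closes here.
sqrt(604) = [24; 1, 1, 2, 1, 3, 2, 1, 1, 1, 1, 1, 4, 1, 5, 3, 9, 1, 1, 15, 1, 6, 12, 6, 1, 15, 1, 1, 9, 3, 5, 1, 4, 1, 1, 1, 1, 1, 2, 3, 1, 2, 1, 1, 48]
Period length = 44

44


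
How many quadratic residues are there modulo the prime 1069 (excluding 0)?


For prime p, the number of non-zero quadratic residues is (p-1)/2.
= (1069-1)/2
= 534

534


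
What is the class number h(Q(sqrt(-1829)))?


K = Q(sqrt(-1829)). d mod 4 = 3, so D = disc(K) = 4d = -7316
h(K) equals the number of primitive reduced positive-definite forms (a, b, c) = a*x^2 + b*x*y + c*y^2 with b^2 - 4ac = D,
where reduced means |b| <= a <= c, with b >= 0 whenever |b| = a or a = c, and primitive means gcd(a, b, c) = 1.
Reduced forces 3a^2 <= |D| = 7316, so 1 <= a <= 49; b must have the parity of D, and c = (b^2 - D)/(4a) must be an integer >= a.
Enumerate a = 1..49, b in [-a, a]:
  a=1: (1, 0, 1829)  [1]
  a=2: (2, 2, 915)  [1]
  a=3: (3, -2, 610), (3, 2, 610)  [2]
  a=4: none
  a=5: (5, -2, 366), (5, 2, 366)  [2]
  a=6: (6, -2, 305), (6, 2, 305)  [2]
  a=7..8: none
  a=9: (9, -8, 205), (9, 8, 205)  [2]
  a=10: (10, -2, 183), (10, 2, 183)  [2]
  a=11..12: none
  a=13: (13, -4, 141), (13, 4, 141)  [2]
  a=14: none
  a=15: (15, -8, 123), (15, -2, 122), (15, 2, 122), (15, 8, 123)  [4]
  a=16..17: none
  a=18: (18, -10, 103), (18, 10, 103)  [2]
  a=19..24: none
  a=25: (25, -22, 78), (25, 22, 78)  [2]
  a=26: (26, -22, 75), (26, 22, 75)  [2]
  a=27: (27, -26, 74), (27, 26, 74)  [2]
  a=28..29: none
  a=30: (30, -22, 65), (30, -2, 61), (30, 2, 61), (30, 22, 65)  [4]
  a=31: (31, 0, 59)  [1]
  a=32..36: none
  a=37: (37, -26, 54), (37, 26, 54)  [2]
  a=38: none
  a=39: (39, -22, 50), (39, -4, 47), (39, 4, 47), (39, 22, 50)  [4]
  a=40: none
  a=41: (41, -8, 45), (41, 8, 45)  [2]
  a=42..44: none
  a=45: (45, 28, 45)  [1]
  a=46..49: none
Total reduced forms: 1 + 1 + 2 + 2 + 2 + 2 + 2 + 2 + 4 + 2 + 2 + 2 + 2 + 4 + 1 + 2 + 4 + 2 + 1 = 40
h = 40

40


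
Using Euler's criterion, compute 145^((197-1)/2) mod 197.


p = 197 is prime and the exponent is (p-1)/2 = 98, so by Euler's criterion 145^98 = (145/197) = +1 or -1 mod 197.
Compute by square-and-multiply:
  98 = 64 + 32 + 2 (binary 1100010)
  Repeated squaring mod 197: 145^1 = 145, 145^2 = 143, 145^4 = 158, 145^8 = 142, 145^16 = 70, 145^32 = 172, 145^64 = 34
  145^98 = 145^64 * 145^32 * 145^2 = 34 * 172 * 143 mod 197
    34 * 172 = 5848 = 135 mod 197
    135 * 143 = 19305 = 196 mod 197
  145^98 = 196 mod 197
Result 196 = p - 1 = -1 mod 197: 145 is a quadratic non-residue mod 197. As a residue in [0, p-1] the value is 196.
145^98 mod 197 = 196

196


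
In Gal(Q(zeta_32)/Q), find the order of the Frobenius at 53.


The Frobenius at p in Gal(Q(zeta_n)/Q) = (Z/nZ)* is the class of p, so its order is ord_32(53), the smallest k >= 1 with 53^k = 1 mod 32.
n = 32 = 2^5, phi(32) = 16; the order divides phi(n).
Divisors of 16: 1, 2, 4, 8, 16
Repeated squaring mod 32: 53^1 = 21, 53^2 = 25, 53^4 = 17, 53^8 = 1, 53^16 = 1
Test divisors in increasing order:
  k=1: 53^1 = 21 mod 32
  k=2: 53^2 = 25 mod 32
  k=4: 53^4 = 17 mod 32
  k=8: 53^8 = 1 mod 32  <- first divisor giving 1
Order = 8

8


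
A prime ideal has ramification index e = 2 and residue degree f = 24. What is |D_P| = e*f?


|D_P| = e * f
= 2 * 24
= 48

48


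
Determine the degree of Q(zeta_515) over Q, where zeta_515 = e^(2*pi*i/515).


The degree equals Euler's totient phi(515).
515 = 5 * 103
phi(515) = 408

408


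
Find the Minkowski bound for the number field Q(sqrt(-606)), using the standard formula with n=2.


d = -606, d mod 4 = 2, so disc(K) = 4d = -2424; |disc(K)| = 2424
Imaginary quadratic field, so n = 2, s = r2 = 1, r1 = 0
M = (n!/n^n) * (4/pi)^s * sqrt(|disc(K)|) = (2!/2^2) * (4/pi)^1 * sqrt(2424)
= 0.5 * 1.273240 * 49.234135
= 31.3434

31.3434


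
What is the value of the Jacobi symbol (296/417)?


Compute (296/417) via quadratic reciprocity:
  pull out 2: (2/417) = +1  (since 417 mod 8 = 1)
  pull out 2: (2/417) = +1  (since 417 mod 8 = 1)
  pull out 2: (2/417) = +1  (since 417 mod 8 = 1)
  reciprocity: (37/417) -> +(417/37)
  reduce: (10/37)
  pull out 2: (2/37) = -1  (since 37 mod 8 = 5)
  reciprocity: (5/37) -> +(37/5)
  reduce: (2/5)
  pull out 2: (2/5) = -1  (since 5 mod 8 = 5)
  (1/5) = 1
Product of signs = 1

1


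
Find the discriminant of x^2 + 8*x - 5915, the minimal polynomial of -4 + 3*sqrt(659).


The element -4 + 3*sqrt(659) has minimal polynomial:
x^2 + 8*x - 5915
Discriminant = (8)^2 - 4*(-5915)
= 64 + 23660
= 23724

23724


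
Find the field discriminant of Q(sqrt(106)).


For K = Q(sqrt(d)) with d squarefree: disc(K) = d if d = 1 mod 4, and disc(K) = 4d if d = 2 or 3 mod 4.
Here d = 106, and d mod 4 = 2.
d = 2 mod 4, not 1 (O_K = Z[sqrt(d)]), so disc(K) = 4d = 4 * (106) = 424

424


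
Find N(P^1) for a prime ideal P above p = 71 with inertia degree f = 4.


N(P^a) = p^(a*f)
= 71^(1*4)
= 71^4
= 25411681

25411681


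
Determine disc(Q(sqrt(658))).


For K = Q(sqrt(d)) with d squarefree: disc(K) = d if d = 1 mod 4, and disc(K) = 4d if d = 2 or 3 mod 4.
Here d = 658, and d mod 4 = 2.
d = 2 mod 4, not 1 (O_K = Z[sqrt(d)]), so disc(K) = 4d = 4 * (658) = 2632

2632


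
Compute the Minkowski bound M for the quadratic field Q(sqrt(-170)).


d = -170, d mod 4 = 2, so disc(K) = 4d = -680; |disc(K)| = 680
Imaginary quadratic field, so n = 2, s = r2 = 1, r1 = 0
M = (n!/n^n) * (4/pi)^s * sqrt(|disc(K)|) = (2!/2^2) * (4/pi)^1 * sqrt(680)
= 0.5 * 1.273240 * 26.076810
= 16.6010

16.6010


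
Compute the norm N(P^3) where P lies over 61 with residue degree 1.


N(P^a) = p^(a*f)
= 61^(3*1)
= 61^3
= 226981

226981


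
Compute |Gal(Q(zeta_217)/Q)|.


|Gal(Q(zeta_217)/Q)| = phi(217)
= 180

180


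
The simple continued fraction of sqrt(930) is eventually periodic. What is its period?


Run the CF algorithm for sqrt(930).
a_0 = floor(sqrt(930)) = 30; set m_0=0, q_0=1.
Recurrence: m' = q*a - m,  q' = (d - m'^2)/q,  a' = floor((a_0 + m')/q').
  step 1: m=30, q=30, a=2
  step 2: m=30, q=1, a=60
a_2 = 2*a_0 = 60, so the period closes here.
sqrt(930) = [30; 2, 60]
Period length = 2

2


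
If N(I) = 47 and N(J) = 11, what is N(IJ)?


N(IJ) = N(I) * N(J)
= 47 * 11
= 517

517


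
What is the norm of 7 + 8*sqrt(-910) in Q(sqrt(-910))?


N(a + b*sqrt(d)) = a^2 - d*b^2
= (7)^2 - (-910)*(8)^2
= 49 + 58240
= 58289

58289


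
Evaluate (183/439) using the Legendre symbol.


p = 439 is prime, so compute (183/439) with the reciprocity algorithm (Jacobi-symbol steps: pull out 2s via (2/n), flip via reciprocity, reduce):
  reciprocity: (183/439) -> -(439/183)
  reduce: (73/183)
  reciprocity: (73/183) -> +(183/73)
  reduce: (37/73)
  reciprocity: (37/73) -> +(73/37)
  reduce: (36/37)
  pull out 2: (2/37) = -1  (since 37 mod 8 = 5)
  pull out 2: (2/37) = -1  (since 37 mod 8 = 5)
  reciprocity: (9/37) -> +(37/9)
  reduce: (1/9)
  (1/9) = 1
Product of signs = -1
(183/439) = -1

-1


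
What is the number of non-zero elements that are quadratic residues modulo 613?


For prime p, the number of non-zero quadratic residues is (p-1)/2.
= (613-1)/2
= 306

306


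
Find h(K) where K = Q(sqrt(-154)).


K = Q(sqrt(-154)). d mod 4 = 2, so D = disc(K) = 4d = -616
h(K) equals the number of primitive reduced positive-definite forms (a, b, c) = a*x^2 + b*x*y + c*y^2 with b^2 - 4ac = D,
where reduced means |b| <= a <= c, with b >= 0 whenever |b| = a or a = c, and primitive means gcd(a, b, c) = 1.
Reduced forces 3a^2 <= |D| = 616, so 1 <= a <= 14; b must have the parity of D, and c = (b^2 - D)/(4a) must be an integer >= a.
Enumerate a = 1..14, b in [-a, a]:
  a=1: (1, 0, 154)  [1]
  a=2: (2, 0, 77)  [1]
  a=3..4: none
  a=5: (5, -2, 31), (5, 2, 31)  [2]
  a=6: none
  a=7: (7, 0, 22)  [1]
  a=8..9: none
  a=10: (10, -8, 17), (10, 8, 17)  [2]
  a=11: (11, 0, 14)  [1]
  a=12..14: none
Total reduced forms: 1 + 1 + 2 + 1 + 2 + 1 = 8
h = 8

8


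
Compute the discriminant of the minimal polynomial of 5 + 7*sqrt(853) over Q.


The element 5 + 7*sqrt(853) has minimal polynomial:
x^2 - 10*x - 41772
Discriminant = (-10)^2 - 4*(-41772)
= 100 + 167088
= 167188

167188


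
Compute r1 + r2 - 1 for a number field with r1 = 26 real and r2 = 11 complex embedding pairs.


By Dirichlet's unit theorem:
rank = r1 + r2 - 1
= 26 + 11 - 1
= 36

36


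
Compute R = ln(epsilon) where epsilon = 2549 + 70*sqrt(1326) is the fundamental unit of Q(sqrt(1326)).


epsilon = 2549 + 70*sqrt(1326)
= 5097.9998
R = ln(5097.9998)
= 8.5366

8.5366


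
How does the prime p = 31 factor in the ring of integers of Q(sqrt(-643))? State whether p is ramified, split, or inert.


K = Q(sqrt(-643)). Since d mod 4 = 1, disc(K) = -643.
Check p | disc: -643 mod 31 = 8.
p does not divide disc. Compute Legendre symbol (d/p):
8^((31-1)/2) mod 31 = 1
(d/p) = 1, so p splits: (p) = P*P' with e=1, f=1, g=2.
Therefore p is split.

split


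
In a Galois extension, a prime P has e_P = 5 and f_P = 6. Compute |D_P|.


|D_P| = e * f
= 5 * 6
= 30

30


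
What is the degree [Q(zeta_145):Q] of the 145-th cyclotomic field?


The degree equals Euler's totient phi(145).
145 = 5 * 29
phi(145) = 112

112


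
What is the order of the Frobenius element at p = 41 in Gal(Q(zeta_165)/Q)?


The Frobenius at p in Gal(Q(zeta_n)/Q) = (Z/nZ)* is the class of p, so its order is ord_165(41), the smallest k >= 1 with 41^k = 1 mod 165.
n = 165 = 3 * 5 * 11, phi(165) = 80; the order divides phi(n).
Divisors of 80: 1, 2, 4, 5, 8, 10, 16, 20, 40, 80
Repeated squaring mod 165: 41^1 = 41, 41^2 = 31, 41^4 = 136, 41^8 = 16, 41^16 = 91, 41^32 = 31, 41^64 = 136
Test divisors in increasing order:
  k=1: 41^1 = 41 mod 165
  k=2: 41^2 = 31 mod 165
  k=4: 41^4 = 136 mod 165
  k=5: 41^5 = 136 * 41 = 131 mod 165
  k=8: 41^8 = 16 mod 165
  k=10: 41^10 = 16 * 31 = 1 mod 165  <- first divisor giving 1
Order = 10

10


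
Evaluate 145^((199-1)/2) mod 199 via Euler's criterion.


p = 199 is prime and the exponent is (p-1)/2 = 99, so by Euler's criterion 145^99 = (145/199) = +1 or -1 mod 199.
Compute by square-and-multiply:
  99 = 64 + 32 + 2 + 1 (binary 1100011)
  Repeated squaring mod 199: 145^1 = 145, 145^2 = 130, 145^4 = 184, 145^8 = 26, 145^16 = 79, 145^32 = 72, 145^64 = 10
  145^99 = 145^64 * 145^32 * 145^2 * 145^1 = 10 * 72 * 130 * 145 mod 199
    10 * 72 = 720 = 123 mod 199
    123 * 130 = 15990 = 70 mod 199
    70 * 145 = 10150 = 1 mod 199
  145^99 = 1 mod 199
Result 1: 145 is a quadratic residue mod 199.
145^99 mod 199 = 1

1


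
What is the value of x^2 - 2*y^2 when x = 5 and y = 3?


x^2 - d*y^2
= 5^2 - 2*3^2
= 25 - 18
= 7

7


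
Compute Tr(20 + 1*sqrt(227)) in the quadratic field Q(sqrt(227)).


Tr(a + b*sqrt(d)) = (a + b*sqrt(d)) + (a - b*sqrt(d)) = 2a
= 2 * (20)
= 40

40


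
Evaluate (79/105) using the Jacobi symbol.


Compute (79/105) via quadratic reciprocity:
  reciprocity: (79/105) -> +(105/79)
  reduce: (26/79)
  pull out 2: (2/79) = +1  (since 79 mod 8 = 7)
  reciprocity: (13/79) -> +(79/13)
  reduce: (1/13)
  (1/13) = 1
Product of signs = 1

1


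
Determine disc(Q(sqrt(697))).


For K = Q(sqrt(d)) with d squarefree: disc(K) = d if d = 1 mod 4, and disc(K) = 4d if d = 2 or 3 mod 4.
Here d = 697, and d mod 4 = 1.
d = 1 mod 4 (O_K = Z[(1+sqrt(d))/2]), so disc(K) = d = 697

697


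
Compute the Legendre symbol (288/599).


p = 599 is prime, so compute (288/599) with the reciprocity algorithm (Jacobi-symbol steps: pull out 2s via (2/n), flip via reciprocity, reduce):
  pull out 2: (2/599) = +1  (since 599 mod 8 = 7)
  pull out 2: (2/599) = +1  (since 599 mod 8 = 7)
  pull out 2: (2/599) = +1  (since 599 mod 8 = 7)
  pull out 2: (2/599) = +1  (since 599 mod 8 = 7)
  pull out 2: (2/599) = +1  (since 599 mod 8 = 7)
  reciprocity: (9/599) -> +(599/9)
  reduce: (5/9)
  reciprocity: (5/9) -> +(9/5)
  reduce: (4/5)
  pull out 2: (2/5) = -1  (since 5 mod 8 = 5)
  pull out 2: (2/5) = -1  (since 5 mod 8 = 5)
  (1/5) = 1
Product of signs = 1
(288/599) = 1

1


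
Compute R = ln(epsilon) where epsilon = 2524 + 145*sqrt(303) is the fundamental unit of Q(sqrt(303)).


epsilon = 2524 + 145*sqrt(303)
= 5047.9998
R = ln(5047.9998)
= 8.5267

8.5267


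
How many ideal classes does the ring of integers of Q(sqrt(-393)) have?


K = Q(sqrt(-393)). d mod 4 = 3, so D = disc(K) = 4d = -1572
h(K) equals the number of primitive reduced positive-definite forms (a, b, c) = a*x^2 + b*x*y + c*y^2 with b^2 - 4ac = D,
where reduced means |b| <= a <= c, with b >= 0 whenever |b| = a or a = c, and primitive means gcd(a, b, c) = 1.
Reduced forces 3a^2 <= |D| = 1572, so 1 <= a <= 22; b must have the parity of D, and c = (b^2 - D)/(4a) must be an integer >= a.
Enumerate a = 1..22, b in [-a, a]:
  a=1: (1, 0, 393)  [1]
  a=2: (2, 2, 197)  [1]
  a=3: (3, 0, 131)  [1]
  a=4..5: none
  a=6: (6, 6, 67)  [1]
  a=7..10: none
  a=11: (11, -10, 38), (11, 10, 38)  [2]
  a=12: none
  a=13: (13, -12, 33), (13, 12, 33)  [2]
  a=14..16: none
  a=17: (17, -14, 26), (17, 14, 26)  [2]
  a=18: none
  a=19: (19, -10, 22), (19, 10, 22)  [2]
  a=20..22: none
Total reduced forms: 1 + 1 + 1 + 1 + 2 + 2 + 2 + 2 = 12
h = 12

12


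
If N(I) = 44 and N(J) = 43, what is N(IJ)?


N(IJ) = N(I) * N(J)
= 44 * 43
= 1892

1892


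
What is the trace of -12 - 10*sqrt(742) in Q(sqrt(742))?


Tr(a + b*sqrt(d)) = (a + b*sqrt(d)) + (a - b*sqrt(d)) = 2a
= 2 * (-12)
= -24

-24


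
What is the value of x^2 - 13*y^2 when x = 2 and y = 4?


x^2 - d*y^2
= 2^2 - 13*4^2
= 4 - 208
= -204

-204


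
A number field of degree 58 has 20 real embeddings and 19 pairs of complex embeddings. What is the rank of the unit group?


By Dirichlet's unit theorem:
rank = r1 + r2 - 1
= 20 + 19 - 1
= 38

38


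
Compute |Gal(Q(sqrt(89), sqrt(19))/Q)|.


The 2 square roots of distinct primes are multiplicatively independent over Q,
so [K:Q] = 2^2 and Gal(K/Q) is isomorphic to (Z/2Z)^2.
|Gal| = 2^2 = 4

4


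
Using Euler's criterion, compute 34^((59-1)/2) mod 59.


p = 59 is prime and the exponent is (p-1)/2 = 29, so by Euler's criterion 34^29 = (34/59) = +1 or -1 mod 59.
Compute by square-and-multiply:
  29 = 16 + 8 + 4 + 1 (binary 11101)
  Repeated squaring mod 59: 34^1 = 34, 34^2 = 35, 34^4 = 45, 34^8 = 19, 34^16 = 7
  34^29 = 34^16 * 34^8 * 34^4 * 34^1 = 7 * 19 * 45 * 34 mod 59
    7 * 19 = 133 = 15 mod 59
    15 * 45 = 675 = 26 mod 59
    26 * 34 = 884 = 58 mod 59
  34^29 = 58 mod 59
Result 58 = p - 1 = -1 mod 59: 34 is a quadratic non-residue mod 59. As a residue in [0, p-1] the value is 58.
34^29 mod 59 = 58

58


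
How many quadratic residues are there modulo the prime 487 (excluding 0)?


For prime p, the number of non-zero quadratic residues is (p-1)/2.
= (487-1)/2
= 243

243


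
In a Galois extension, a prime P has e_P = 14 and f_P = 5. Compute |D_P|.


|D_P| = e * f
= 14 * 5
= 70

70


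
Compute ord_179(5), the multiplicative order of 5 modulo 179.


We want ord_179(5), the smallest k >= 1 with 5^k = 1 mod 179.
n = 179 = 179, phi(179) = 178; the order divides phi(n).
Divisors of 178: 1, 2, 89, 178
Repeated squaring mod 179: 5^1 = 5, 5^2 = 25, 5^4 = 88, 5^8 = 47, 5^16 = 61, 5^32 = 141, 5^64 = 12, 5^128 = 144
Test divisors in increasing order:
  k=1: 5^1 = 5 mod 179
  k=2: 5^2 = 25 mod 179
  k=89: 5^89 = 12 * 61 * 47 * 5 = 1 mod 179  <- first divisor giving 1
Order = 89

89


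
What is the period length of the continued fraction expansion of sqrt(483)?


Run the CF algorithm for sqrt(483).
a_0 = floor(sqrt(483)) = 21; set m_0=0, q_0=1.
Recurrence: m' = q*a - m,  q' = (d - m'^2)/q,  a' = floor((a_0 + m')/q').
  step 1: m=21, q=42, a=1
  step 2: m=21, q=1, a=42
a_2 = 2*a_0 = 42, so the period closes here.
sqrt(483) = [21; 1, 42]
Period length = 2

2


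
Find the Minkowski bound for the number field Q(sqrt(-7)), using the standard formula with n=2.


d = -7, d mod 4 = 1, so disc(K) = d = -7; |disc(K)| = 7
Imaginary quadratic field, so n = 2, s = r2 = 1, r1 = 0
M = (n!/n^n) * (4/pi)^s * sqrt(|disc(K)|) = (2!/2^2) * (4/pi)^1 * sqrt(7)
= 0.5 * 1.273240 * 2.645751
= 1.6843

1.6843


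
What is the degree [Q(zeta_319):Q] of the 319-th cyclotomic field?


The degree equals Euler's totient phi(319).
319 = 11 * 29
phi(319) = 280

280


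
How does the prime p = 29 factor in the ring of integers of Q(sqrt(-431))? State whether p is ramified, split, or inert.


K = Q(sqrt(-431)). Since d mod 4 = 1, disc(K) = -431.
Check p | disc: -431 mod 29 = 4.
p does not divide disc. Compute Legendre symbol (d/p):
4^((29-1)/2) mod 29 = 1
(d/p) = 1, so p splits: (p) = P*P' with e=1, f=1, g=2.
Therefore p is split.

split


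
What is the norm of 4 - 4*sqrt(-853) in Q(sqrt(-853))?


N(a + b*sqrt(d)) = a^2 - d*b^2
= (4)^2 - (-853)*(-4)^2
= 16 + 13648
= 13664

13664


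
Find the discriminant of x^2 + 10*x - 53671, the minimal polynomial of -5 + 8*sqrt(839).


The element -5 + 8*sqrt(839) has minimal polynomial:
x^2 + 10*x - 53671
Discriminant = (10)^2 - 4*(-53671)
= 100 + 214684
= 214784

214784


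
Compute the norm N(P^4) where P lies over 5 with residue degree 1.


N(P^a) = p^(a*f)
= 5^(4*1)
= 5^4
= 625

625


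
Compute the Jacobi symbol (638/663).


Compute (638/663) via quadratic reciprocity:
  pull out 2: (2/663) = +1  (since 663 mod 8 = 7)
  reciprocity: (319/663) -> -(663/319)
  reduce: (25/319)
  reciprocity: (25/319) -> +(319/25)
  reduce: (19/25)
  reciprocity: (19/25) -> +(25/19)
  reduce: (6/19)
  pull out 2: (2/19) = -1  (since 19 mod 8 = 3)
  reciprocity: (3/19) -> -(19/3)
  reduce: (1/3)
  (1/3) = 1
Product of signs = -1

-1


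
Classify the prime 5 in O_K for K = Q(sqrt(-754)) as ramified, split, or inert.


K = Q(sqrt(-754)). Since d mod 4 = 2, disc(K) = -3016.
Check p | disc: -3016 mod 5 = 4.
p does not divide disc. Compute Legendre symbol (d/p):
1^((5-1)/2) mod 5 = 1
(d/p) = 1, so p splits: (p) = P*P' with e=1, f=1, g=2.
Therefore p is split.

split


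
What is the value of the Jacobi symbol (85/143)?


Compute (85/143) via quadratic reciprocity:
  reciprocity: (85/143) -> +(143/85)
  reduce: (58/85)
  pull out 2: (2/85) = -1  (since 85 mod 8 = 5)
  reciprocity: (29/85) -> +(85/29)
  reduce: (27/29)
  reciprocity: (27/29) -> +(29/27)
  reduce: (2/27)
  pull out 2: (2/27) = -1  (since 27 mod 8 = 3)
  (1/27) = 1
Product of signs = 1

1


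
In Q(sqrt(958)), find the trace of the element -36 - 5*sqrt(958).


Tr(a + b*sqrt(d)) = (a + b*sqrt(d)) + (a - b*sqrt(d)) = 2a
= 2 * (-36)
= -72

-72


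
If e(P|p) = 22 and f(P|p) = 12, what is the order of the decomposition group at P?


|D_P| = e * f
= 22 * 12
= 264

264


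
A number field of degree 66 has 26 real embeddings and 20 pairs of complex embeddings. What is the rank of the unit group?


By Dirichlet's unit theorem:
rank = r1 + r2 - 1
= 26 + 20 - 1
= 45

45


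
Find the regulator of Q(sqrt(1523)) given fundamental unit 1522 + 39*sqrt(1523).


epsilon = 1522 + 39*sqrt(1523)
= 3043.9997
R = ln(3043.9997)
= 8.0209

8.0209


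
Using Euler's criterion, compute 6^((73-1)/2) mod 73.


p = 73 is prime and the exponent is (p-1)/2 = 36, so by Euler's criterion 6^36 = (6/73) = +1 or -1 mod 73.
Compute by square-and-multiply:
  36 = 32 + 4 (binary 100100)
  Repeated squaring mod 73: 6^1 = 6, 6^2 = 36, 6^4 = 55, 6^8 = 32, 6^16 = 2, 6^32 = 4
  6^36 = 6^32 * 6^4 = 4 * 55 mod 73
    4 * 55 = 220 = 1 mod 73
  6^36 = 1 mod 73
Result 1: 6 is a quadratic residue mod 73.
6^36 mod 73 = 1

1


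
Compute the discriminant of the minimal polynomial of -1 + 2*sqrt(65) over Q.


The element -1 + 2*sqrt(65) has minimal polynomial:
x^2 + 2*x - 259
Discriminant = (2)^2 - 4*(-259)
= 4 + 1036
= 1040

1040


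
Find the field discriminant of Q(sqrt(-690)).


For K = Q(sqrt(d)) with d squarefree: disc(K) = d if d = 1 mod 4, and disc(K) = 4d if d = 2 or 3 mod 4.
Here d = -690, and d mod 4 = 2.
d = 2 mod 4, not 1 (O_K = Z[sqrt(d)]), so disc(K) = 4d = 4 * (-690) = -2760

-2760


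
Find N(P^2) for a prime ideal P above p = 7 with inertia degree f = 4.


N(P^a) = p^(a*f)
= 7^(2*4)
= 7^8
= 5764801

5764801


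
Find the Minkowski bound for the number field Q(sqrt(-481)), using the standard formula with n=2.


d = -481, d mod 4 = 3, so disc(K) = 4d = -1924; |disc(K)| = 1924
Imaginary quadratic field, so n = 2, s = r2 = 1, r1 = 0
M = (n!/n^n) * (4/pi)^s * sqrt(|disc(K)|) = (2!/2^2) * (4/pi)^1 * sqrt(1924)
= 0.5 * 1.273240 * 43.863424
= 27.9243

27.9243


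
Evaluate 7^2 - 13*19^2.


x^2 - d*y^2
= 7^2 - 13*19^2
= 49 - 4693
= -4644

-4644


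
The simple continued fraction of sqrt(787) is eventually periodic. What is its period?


Run the CF algorithm for sqrt(787).
a_0 = floor(sqrt(787)) = 28; set m_0=0, q_0=1.
Recurrence: m' = q*a - m,  q' = (d - m'^2)/q,  a' = floor((a_0 + m')/q').
  step 1: m=28, q=3, a=18
  step 2: m=26, q=37, a=1
  step 3: m=11, q=18, a=2
  step 4: m=25, q=9, a=5
  step 5: m=20, q=43, a=1
  step 6: m=23, q=6, a=8
  step 7: m=25, q=27, a=1
  step 8: m=2, q=29, a=1
  step 9: m=27, q=2, a=27
  step 10: m=27, q=29, a=1
  step 11: m=2, q=27, a=1
  step 12: m=25, q=6, a=8
  step 13: m=23, q=43, a=1
  step 14: m=20, q=9, a=5
  step 15: m=25, q=18, a=2
  step 16: m=11, q=37, a=1
  step 17: m=26, q=3, a=18
  step 18: m=28, q=1, a=56
a_18 = 2*a_0 = 56, so the period closes here.
sqrt(787) = [28; 18, 1, 2, 5, 1, 8, 1, 1, 27, 1, 1, 8, 1, 5, 2, 1, 18, 56]
Period length = 18

18


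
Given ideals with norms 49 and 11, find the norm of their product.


N(IJ) = N(I) * N(J)
= 49 * 11
= 539

539


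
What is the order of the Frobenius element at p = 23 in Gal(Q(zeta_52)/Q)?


The Frobenius at p in Gal(Q(zeta_n)/Q) = (Z/nZ)* is the class of p, so its order is ord_52(23), the smallest k >= 1 with 23^k = 1 mod 52.
n = 52 = 2^2 * 13, phi(52) = 24; the order divides phi(n).
Divisors of 24: 1, 2, 3, 4, 6, 8, 12, 24
Repeated squaring mod 52: 23^1 = 23, 23^2 = 9, 23^4 = 29, 23^8 = 9, 23^16 = 29
Test divisors in increasing order:
  k=1: 23^1 = 23 mod 52
  k=2: 23^2 = 9 mod 52
  k=3: 23^3 = 9 * 23 = 51 mod 52
  k=4: 23^4 = 29 mod 52
  k=6: 23^6 = 29 * 9 = 1 mod 52  <- first divisor giving 1
Order = 6

6


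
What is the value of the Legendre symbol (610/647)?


p = 647 is prime, so compute (610/647) with the reciprocity algorithm (Jacobi-symbol steps: pull out 2s via (2/n), flip via reciprocity, reduce):
  pull out 2: (2/647) = +1  (since 647 mod 8 = 7)
  reciprocity: (305/647) -> +(647/305)
  reduce: (37/305)
  reciprocity: (37/305) -> +(305/37)
  reduce: (9/37)
  reciprocity: (9/37) -> +(37/9)
  reduce: (1/9)
  (1/9) = 1
Product of signs = 1
(610/647) = 1

1


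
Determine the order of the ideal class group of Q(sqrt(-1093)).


K = Q(sqrt(-1093)). d mod 4 = 3, so D = disc(K) = 4d = -4372
h(K) equals the number of primitive reduced positive-definite forms (a, b, c) = a*x^2 + b*x*y + c*y^2 with b^2 - 4ac = D,
where reduced means |b| <= a <= c, with b >= 0 whenever |b| = a or a = c, and primitive means gcd(a, b, c) = 1.
Reduced forces 3a^2 <= |D| = 4372, so 1 <= a <= 38; b must have the parity of D, and c = (b^2 - D)/(4a) must be an integer >= a.
Enumerate a = 1..38, b in [-a, a]:
  a=1: (1, 0, 1093)  [1]
  a=2: (2, 2, 547)  [1]
  a=3..12: none
  a=13: (13, -10, 86), (13, 10, 86)  [2]
  a=14..18: none
  a=19: (19, -6, 58), (19, 6, 58)  [2]
  a=20..25: none
  a=26: (26, -10, 43), (26, 10, 43)  [2]
  a=27..28: none
  a=29: (29, -6, 38), (29, 6, 38)  [2]
  a=30..38: none
Total reduced forms: 1 + 1 + 2 + 2 + 2 + 2 = 10
h = 10

10


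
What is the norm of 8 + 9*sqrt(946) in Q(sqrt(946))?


N(a + b*sqrt(d)) = a^2 - d*b^2
= (8)^2 - (946)*(9)^2
= 64 - 76626
= -76562

-76562


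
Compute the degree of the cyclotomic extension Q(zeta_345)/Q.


The degree equals Euler's totient phi(345).
345 = 3 * 5 * 23
phi(345) = 176

176


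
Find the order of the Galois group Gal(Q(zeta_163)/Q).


|Gal(Q(zeta_163)/Q)| = phi(163)
= 162

162


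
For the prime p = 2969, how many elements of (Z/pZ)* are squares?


For prime p, the number of non-zero quadratic residues is (p-1)/2.
= (2969-1)/2
= 1484

1484


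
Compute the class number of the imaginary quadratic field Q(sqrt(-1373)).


K = Q(sqrt(-1373)). d mod 4 = 3, so D = disc(K) = 4d = -5492
h(K) equals the number of primitive reduced positive-definite forms (a, b, c) = a*x^2 + b*x*y + c*y^2 with b^2 - 4ac = D,
where reduced means |b| <= a <= c, with b >= 0 whenever |b| = a or a = c, and primitive means gcd(a, b, c) = 1.
Reduced forces 3a^2 <= |D| = 5492, so 1 <= a <= 42; b must have the parity of D, and c = (b^2 - D)/(4a) must be an integer >= a.
Enumerate a = 1..42, b in [-a, a]:
  a=1: (1, 0, 1373)  [1]
  a=2: (2, 2, 687)  [1]
  a=3: (3, -2, 458), (3, 2, 458)  [2]
  a=4..5: none
  a=6: (6, -2, 229), (6, 2, 229)  [2]
  a=7..8: none
  a=9: (9, -4, 153), (9, 4, 153)  [2]
  a=10..16: none
  a=17: (17, -4, 81), (17, 4, 81)  [2]
  a=18: (18, -14, 79), (18, 14, 79)  [2]
  a=19..26: none
  a=27: (27, -4, 51), (27, 4, 51)  [2]
  a=28..33: none
  a=34: (34, -30, 47), (34, 30, 47)  [2]
  a=35..36: none
  a=37: (37, -24, 41), (37, 24, 41)  [2]
  a=38..42: none
Total reduced forms: 1 + 1 + 2 + 2 + 2 + 2 + 2 + 2 + 2 + 2 = 18
h = 18

18


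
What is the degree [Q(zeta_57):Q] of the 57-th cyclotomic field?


The degree equals Euler's totient phi(57).
57 = 3 * 19
phi(57) = 36

36


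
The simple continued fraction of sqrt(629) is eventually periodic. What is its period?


Run the CF algorithm for sqrt(629).
a_0 = floor(sqrt(629)) = 25; set m_0=0, q_0=1.
Recurrence: m' = q*a - m,  q' = (d - m'^2)/q,  a' = floor((a_0 + m')/q').
  step 1: m=25, q=4, a=12
  step 2: m=23, q=25, a=1
  step 3: m=2, q=25, a=1
  step 4: m=23, q=4, a=12
  step 5: m=25, q=1, a=50
a_5 = 2*a_0 = 50, so the period closes here.
sqrt(629) = [25; 12, 1, 1, 12, 50]
Period length = 5

5


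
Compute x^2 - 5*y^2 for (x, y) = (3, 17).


x^2 - d*y^2
= 3^2 - 5*17^2
= 9 - 1445
= -1436

-1436


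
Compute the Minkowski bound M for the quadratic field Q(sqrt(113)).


d = 113, d mod 4 = 1, so disc(K) = d = 113; |disc(K)| = 113
Real quadratic field, so n = 2, s = r2 = 0, r1 = 2
M = (n!/n^n) * (4/pi)^s * sqrt(|disc(K)|) = (2!/2^2) * (4/pi)^0 * sqrt(113)
= 0.5 * 1.000000 * 10.630146
= 5.3151

5.3151


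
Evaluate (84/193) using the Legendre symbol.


p = 193 is prime, so compute (84/193) with the reciprocity algorithm (Jacobi-symbol steps: pull out 2s via (2/n), flip via reciprocity, reduce):
  pull out 2: (2/193) = +1  (since 193 mod 8 = 1)
  pull out 2: (2/193) = +1  (since 193 mod 8 = 1)
  reciprocity: (21/193) -> +(193/21)
  reduce: (4/21)
  pull out 2: (2/21) = -1  (since 21 mod 8 = 5)
  pull out 2: (2/21) = -1  (since 21 mod 8 = 5)
  (1/21) = 1
Product of signs = 1
(84/193) = 1

1


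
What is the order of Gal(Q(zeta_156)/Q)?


|Gal(Q(zeta_156)/Q)| = phi(156)
= 48

48


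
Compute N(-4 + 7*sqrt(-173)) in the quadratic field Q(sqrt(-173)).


N(a + b*sqrt(d)) = a^2 - d*b^2
= (-4)^2 - (-173)*(7)^2
= 16 + 8477
= 8493

8493


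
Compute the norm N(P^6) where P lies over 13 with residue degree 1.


N(P^a) = p^(a*f)
= 13^(6*1)
= 13^6
= 4826809

4826809


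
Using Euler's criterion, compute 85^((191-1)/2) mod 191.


p = 191 is prime and the exponent is (p-1)/2 = 95, so by Euler's criterion 85^95 = (85/191) = +1 or -1 mod 191.
Compute by square-and-multiply:
  95 = 64 + 16 + 8 + 4 + 2 + 1 (binary 1011111)
  Repeated squaring mod 191: 85^1 = 85, 85^2 = 158, 85^4 = 134, 85^8 = 2, 85^16 = 4, 85^32 = 16, 85^64 = 65
  85^95 = 85^64 * 85^16 * 85^8 * 85^4 * 85^2 * 85^1 = 65 * 4 * 2 * 134 * 158 * 85 mod 191
    65 * 4 = 260 = 69 mod 191
    69 * 2 = 138 = 138 mod 191
    138 * 134 = 18492 = 156 mod 191
    156 * 158 = 24648 = 9 mod 191
    9 * 85 = 765 = 1 mod 191
  85^95 = 1 mod 191
Result 1: 85 is a quadratic residue mod 191.
85^95 mod 191 = 1

1


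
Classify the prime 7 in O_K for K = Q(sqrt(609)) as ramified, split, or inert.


K = Q(sqrt(609)). Since d mod 4 = 1, disc(K) = 609.
Check p | disc: 609 mod 7 = 0.
p divides disc, so p ramifies: (p) = P^2 with e=2, f=1, g=1.
Therefore p is ramified.

ramified


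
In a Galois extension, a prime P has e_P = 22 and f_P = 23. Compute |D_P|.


|D_P| = e * f
= 22 * 23
= 506

506


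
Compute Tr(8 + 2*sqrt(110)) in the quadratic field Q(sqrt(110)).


Tr(a + b*sqrt(d)) = (a + b*sqrt(d)) + (a - b*sqrt(d)) = 2a
= 2 * (8)
= 16

16


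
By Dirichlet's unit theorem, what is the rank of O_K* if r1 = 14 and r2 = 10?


By Dirichlet's unit theorem:
rank = r1 + r2 - 1
= 14 + 10 - 1
= 23

23


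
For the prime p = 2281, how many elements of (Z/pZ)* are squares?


For prime p, the number of non-zero quadratic residues is (p-1)/2.
= (2281-1)/2
= 1140

1140


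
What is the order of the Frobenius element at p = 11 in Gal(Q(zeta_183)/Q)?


The Frobenius at p in Gal(Q(zeta_n)/Q) = (Z/nZ)* is the class of p, so its order is ord_183(11), the smallest k >= 1 with 11^k = 1 mod 183.
n = 183 = 3 * 61, phi(183) = 120; the order divides phi(n).
Divisors of 120: 1, 2, 3, 4, 5, 6, 8, 10, 12, 15, 20, 24, 30, 40, 60, 120
Repeated squaring mod 183: 11^1 = 11, 11^2 = 121, 11^4 = 1, 11^8 = 1, 11^16 = 1, 11^32 = 1, 11^64 = 1
Test divisors in increasing order:
  k=1: 11^1 = 11 mod 183
  k=2: 11^2 = 121 mod 183
  k=3: 11^3 = 121 * 11 = 50 mod 183
  k=4: 11^4 = 1 mod 183  <- first divisor giving 1
Order = 4

4
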